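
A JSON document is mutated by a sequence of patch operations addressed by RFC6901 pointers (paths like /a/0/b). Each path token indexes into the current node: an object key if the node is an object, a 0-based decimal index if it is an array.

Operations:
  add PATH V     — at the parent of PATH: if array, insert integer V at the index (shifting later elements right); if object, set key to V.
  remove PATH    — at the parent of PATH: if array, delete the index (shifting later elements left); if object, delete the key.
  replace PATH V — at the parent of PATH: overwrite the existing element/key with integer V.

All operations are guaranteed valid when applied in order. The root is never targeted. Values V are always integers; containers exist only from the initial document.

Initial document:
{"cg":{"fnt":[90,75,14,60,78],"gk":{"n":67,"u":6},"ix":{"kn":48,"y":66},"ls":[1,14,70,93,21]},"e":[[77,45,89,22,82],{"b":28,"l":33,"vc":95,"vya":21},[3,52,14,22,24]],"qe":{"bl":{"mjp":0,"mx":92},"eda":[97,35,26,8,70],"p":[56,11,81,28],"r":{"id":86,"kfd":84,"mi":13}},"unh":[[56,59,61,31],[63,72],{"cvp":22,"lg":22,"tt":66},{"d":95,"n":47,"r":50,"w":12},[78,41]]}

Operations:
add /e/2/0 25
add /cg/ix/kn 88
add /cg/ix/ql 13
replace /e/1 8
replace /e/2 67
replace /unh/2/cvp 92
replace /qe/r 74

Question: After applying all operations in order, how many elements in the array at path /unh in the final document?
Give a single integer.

Answer: 5

Derivation:
After op 1 (add /e/2/0 25): {"cg":{"fnt":[90,75,14,60,78],"gk":{"n":67,"u":6},"ix":{"kn":48,"y":66},"ls":[1,14,70,93,21]},"e":[[77,45,89,22,82],{"b":28,"l":33,"vc":95,"vya":21},[25,3,52,14,22,24]],"qe":{"bl":{"mjp":0,"mx":92},"eda":[97,35,26,8,70],"p":[56,11,81,28],"r":{"id":86,"kfd":84,"mi":13}},"unh":[[56,59,61,31],[63,72],{"cvp":22,"lg":22,"tt":66},{"d":95,"n":47,"r":50,"w":12},[78,41]]}
After op 2 (add /cg/ix/kn 88): {"cg":{"fnt":[90,75,14,60,78],"gk":{"n":67,"u":6},"ix":{"kn":88,"y":66},"ls":[1,14,70,93,21]},"e":[[77,45,89,22,82],{"b":28,"l":33,"vc":95,"vya":21},[25,3,52,14,22,24]],"qe":{"bl":{"mjp":0,"mx":92},"eda":[97,35,26,8,70],"p":[56,11,81,28],"r":{"id":86,"kfd":84,"mi":13}},"unh":[[56,59,61,31],[63,72],{"cvp":22,"lg":22,"tt":66},{"d":95,"n":47,"r":50,"w":12},[78,41]]}
After op 3 (add /cg/ix/ql 13): {"cg":{"fnt":[90,75,14,60,78],"gk":{"n":67,"u":6},"ix":{"kn":88,"ql":13,"y":66},"ls":[1,14,70,93,21]},"e":[[77,45,89,22,82],{"b":28,"l":33,"vc":95,"vya":21},[25,3,52,14,22,24]],"qe":{"bl":{"mjp":0,"mx":92},"eda":[97,35,26,8,70],"p":[56,11,81,28],"r":{"id":86,"kfd":84,"mi":13}},"unh":[[56,59,61,31],[63,72],{"cvp":22,"lg":22,"tt":66},{"d":95,"n":47,"r":50,"w":12},[78,41]]}
After op 4 (replace /e/1 8): {"cg":{"fnt":[90,75,14,60,78],"gk":{"n":67,"u":6},"ix":{"kn":88,"ql":13,"y":66},"ls":[1,14,70,93,21]},"e":[[77,45,89,22,82],8,[25,3,52,14,22,24]],"qe":{"bl":{"mjp":0,"mx":92},"eda":[97,35,26,8,70],"p":[56,11,81,28],"r":{"id":86,"kfd":84,"mi":13}},"unh":[[56,59,61,31],[63,72],{"cvp":22,"lg":22,"tt":66},{"d":95,"n":47,"r":50,"w":12},[78,41]]}
After op 5 (replace /e/2 67): {"cg":{"fnt":[90,75,14,60,78],"gk":{"n":67,"u":6},"ix":{"kn":88,"ql":13,"y":66},"ls":[1,14,70,93,21]},"e":[[77,45,89,22,82],8,67],"qe":{"bl":{"mjp":0,"mx":92},"eda":[97,35,26,8,70],"p":[56,11,81,28],"r":{"id":86,"kfd":84,"mi":13}},"unh":[[56,59,61,31],[63,72],{"cvp":22,"lg":22,"tt":66},{"d":95,"n":47,"r":50,"w":12},[78,41]]}
After op 6 (replace /unh/2/cvp 92): {"cg":{"fnt":[90,75,14,60,78],"gk":{"n":67,"u":6},"ix":{"kn":88,"ql":13,"y":66},"ls":[1,14,70,93,21]},"e":[[77,45,89,22,82],8,67],"qe":{"bl":{"mjp":0,"mx":92},"eda":[97,35,26,8,70],"p":[56,11,81,28],"r":{"id":86,"kfd":84,"mi":13}},"unh":[[56,59,61,31],[63,72],{"cvp":92,"lg":22,"tt":66},{"d":95,"n":47,"r":50,"w":12},[78,41]]}
After op 7 (replace /qe/r 74): {"cg":{"fnt":[90,75,14,60,78],"gk":{"n":67,"u":6},"ix":{"kn":88,"ql":13,"y":66},"ls":[1,14,70,93,21]},"e":[[77,45,89,22,82],8,67],"qe":{"bl":{"mjp":0,"mx":92},"eda":[97,35,26,8,70],"p":[56,11,81,28],"r":74},"unh":[[56,59,61,31],[63,72],{"cvp":92,"lg":22,"tt":66},{"d":95,"n":47,"r":50,"w":12},[78,41]]}
Size at path /unh: 5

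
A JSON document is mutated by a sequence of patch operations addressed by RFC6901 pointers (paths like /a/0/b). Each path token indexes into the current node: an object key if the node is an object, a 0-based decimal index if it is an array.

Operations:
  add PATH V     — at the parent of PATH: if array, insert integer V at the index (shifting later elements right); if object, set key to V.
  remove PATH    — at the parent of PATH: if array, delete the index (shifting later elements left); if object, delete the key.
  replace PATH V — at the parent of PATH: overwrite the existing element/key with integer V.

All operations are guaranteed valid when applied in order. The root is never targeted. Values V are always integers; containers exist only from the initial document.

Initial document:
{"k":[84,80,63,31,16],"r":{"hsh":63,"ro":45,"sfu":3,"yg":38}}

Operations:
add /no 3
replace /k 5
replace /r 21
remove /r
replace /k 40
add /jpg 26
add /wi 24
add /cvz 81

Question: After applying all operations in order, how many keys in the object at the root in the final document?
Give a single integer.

Answer: 5

Derivation:
After op 1 (add /no 3): {"k":[84,80,63,31,16],"no":3,"r":{"hsh":63,"ro":45,"sfu":3,"yg":38}}
After op 2 (replace /k 5): {"k":5,"no":3,"r":{"hsh":63,"ro":45,"sfu":3,"yg":38}}
After op 3 (replace /r 21): {"k":5,"no":3,"r":21}
After op 4 (remove /r): {"k":5,"no":3}
After op 5 (replace /k 40): {"k":40,"no":3}
After op 6 (add /jpg 26): {"jpg":26,"k":40,"no":3}
After op 7 (add /wi 24): {"jpg":26,"k":40,"no":3,"wi":24}
After op 8 (add /cvz 81): {"cvz":81,"jpg":26,"k":40,"no":3,"wi":24}
Size at the root: 5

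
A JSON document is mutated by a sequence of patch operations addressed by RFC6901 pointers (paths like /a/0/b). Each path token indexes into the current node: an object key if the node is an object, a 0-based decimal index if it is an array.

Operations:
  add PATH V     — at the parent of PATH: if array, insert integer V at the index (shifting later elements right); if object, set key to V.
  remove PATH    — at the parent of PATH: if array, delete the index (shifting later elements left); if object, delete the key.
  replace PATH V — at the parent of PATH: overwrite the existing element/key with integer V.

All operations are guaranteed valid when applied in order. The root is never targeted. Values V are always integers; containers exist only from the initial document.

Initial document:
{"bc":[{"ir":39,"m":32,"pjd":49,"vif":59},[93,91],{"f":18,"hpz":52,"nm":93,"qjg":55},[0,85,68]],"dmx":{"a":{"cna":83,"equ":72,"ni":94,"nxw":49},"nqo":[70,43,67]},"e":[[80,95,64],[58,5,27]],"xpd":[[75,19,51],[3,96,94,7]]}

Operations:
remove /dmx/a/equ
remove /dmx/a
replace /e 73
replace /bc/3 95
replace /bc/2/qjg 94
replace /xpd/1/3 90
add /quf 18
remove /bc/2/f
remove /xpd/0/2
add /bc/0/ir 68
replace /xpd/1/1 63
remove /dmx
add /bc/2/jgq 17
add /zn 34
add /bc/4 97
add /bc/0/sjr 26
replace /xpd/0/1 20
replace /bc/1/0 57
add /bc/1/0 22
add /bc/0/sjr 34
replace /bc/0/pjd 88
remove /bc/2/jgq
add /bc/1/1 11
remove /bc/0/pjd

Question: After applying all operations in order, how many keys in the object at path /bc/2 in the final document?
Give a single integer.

Answer: 3

Derivation:
After op 1 (remove /dmx/a/equ): {"bc":[{"ir":39,"m":32,"pjd":49,"vif":59},[93,91],{"f":18,"hpz":52,"nm":93,"qjg":55},[0,85,68]],"dmx":{"a":{"cna":83,"ni":94,"nxw":49},"nqo":[70,43,67]},"e":[[80,95,64],[58,5,27]],"xpd":[[75,19,51],[3,96,94,7]]}
After op 2 (remove /dmx/a): {"bc":[{"ir":39,"m":32,"pjd":49,"vif":59},[93,91],{"f":18,"hpz":52,"nm":93,"qjg":55},[0,85,68]],"dmx":{"nqo":[70,43,67]},"e":[[80,95,64],[58,5,27]],"xpd":[[75,19,51],[3,96,94,7]]}
After op 3 (replace /e 73): {"bc":[{"ir":39,"m":32,"pjd":49,"vif":59},[93,91],{"f":18,"hpz":52,"nm":93,"qjg":55},[0,85,68]],"dmx":{"nqo":[70,43,67]},"e":73,"xpd":[[75,19,51],[3,96,94,7]]}
After op 4 (replace /bc/3 95): {"bc":[{"ir":39,"m":32,"pjd":49,"vif":59},[93,91],{"f":18,"hpz":52,"nm":93,"qjg":55},95],"dmx":{"nqo":[70,43,67]},"e":73,"xpd":[[75,19,51],[3,96,94,7]]}
After op 5 (replace /bc/2/qjg 94): {"bc":[{"ir":39,"m":32,"pjd":49,"vif":59},[93,91],{"f":18,"hpz":52,"nm":93,"qjg":94},95],"dmx":{"nqo":[70,43,67]},"e":73,"xpd":[[75,19,51],[3,96,94,7]]}
After op 6 (replace /xpd/1/3 90): {"bc":[{"ir":39,"m":32,"pjd":49,"vif":59},[93,91],{"f":18,"hpz":52,"nm":93,"qjg":94},95],"dmx":{"nqo":[70,43,67]},"e":73,"xpd":[[75,19,51],[3,96,94,90]]}
After op 7 (add /quf 18): {"bc":[{"ir":39,"m":32,"pjd":49,"vif":59},[93,91],{"f":18,"hpz":52,"nm":93,"qjg":94},95],"dmx":{"nqo":[70,43,67]},"e":73,"quf":18,"xpd":[[75,19,51],[3,96,94,90]]}
After op 8 (remove /bc/2/f): {"bc":[{"ir":39,"m":32,"pjd":49,"vif":59},[93,91],{"hpz":52,"nm":93,"qjg":94},95],"dmx":{"nqo":[70,43,67]},"e":73,"quf":18,"xpd":[[75,19,51],[3,96,94,90]]}
After op 9 (remove /xpd/0/2): {"bc":[{"ir":39,"m":32,"pjd":49,"vif":59},[93,91],{"hpz":52,"nm":93,"qjg":94},95],"dmx":{"nqo":[70,43,67]},"e":73,"quf":18,"xpd":[[75,19],[3,96,94,90]]}
After op 10 (add /bc/0/ir 68): {"bc":[{"ir":68,"m":32,"pjd":49,"vif":59},[93,91],{"hpz":52,"nm":93,"qjg":94},95],"dmx":{"nqo":[70,43,67]},"e":73,"quf":18,"xpd":[[75,19],[3,96,94,90]]}
After op 11 (replace /xpd/1/1 63): {"bc":[{"ir":68,"m":32,"pjd":49,"vif":59},[93,91],{"hpz":52,"nm":93,"qjg":94},95],"dmx":{"nqo":[70,43,67]},"e":73,"quf":18,"xpd":[[75,19],[3,63,94,90]]}
After op 12 (remove /dmx): {"bc":[{"ir":68,"m":32,"pjd":49,"vif":59},[93,91],{"hpz":52,"nm":93,"qjg":94},95],"e":73,"quf":18,"xpd":[[75,19],[3,63,94,90]]}
After op 13 (add /bc/2/jgq 17): {"bc":[{"ir":68,"m":32,"pjd":49,"vif":59},[93,91],{"hpz":52,"jgq":17,"nm":93,"qjg":94},95],"e":73,"quf":18,"xpd":[[75,19],[3,63,94,90]]}
After op 14 (add /zn 34): {"bc":[{"ir":68,"m":32,"pjd":49,"vif":59},[93,91],{"hpz":52,"jgq":17,"nm":93,"qjg":94},95],"e":73,"quf":18,"xpd":[[75,19],[3,63,94,90]],"zn":34}
After op 15 (add /bc/4 97): {"bc":[{"ir":68,"m":32,"pjd":49,"vif":59},[93,91],{"hpz":52,"jgq":17,"nm":93,"qjg":94},95,97],"e":73,"quf":18,"xpd":[[75,19],[3,63,94,90]],"zn":34}
After op 16 (add /bc/0/sjr 26): {"bc":[{"ir":68,"m":32,"pjd":49,"sjr":26,"vif":59},[93,91],{"hpz":52,"jgq":17,"nm":93,"qjg":94},95,97],"e":73,"quf":18,"xpd":[[75,19],[3,63,94,90]],"zn":34}
After op 17 (replace /xpd/0/1 20): {"bc":[{"ir":68,"m":32,"pjd":49,"sjr":26,"vif":59},[93,91],{"hpz":52,"jgq":17,"nm":93,"qjg":94},95,97],"e":73,"quf":18,"xpd":[[75,20],[3,63,94,90]],"zn":34}
After op 18 (replace /bc/1/0 57): {"bc":[{"ir":68,"m":32,"pjd":49,"sjr":26,"vif":59},[57,91],{"hpz":52,"jgq":17,"nm":93,"qjg":94},95,97],"e":73,"quf":18,"xpd":[[75,20],[3,63,94,90]],"zn":34}
After op 19 (add /bc/1/0 22): {"bc":[{"ir":68,"m":32,"pjd":49,"sjr":26,"vif":59},[22,57,91],{"hpz":52,"jgq":17,"nm":93,"qjg":94},95,97],"e":73,"quf":18,"xpd":[[75,20],[3,63,94,90]],"zn":34}
After op 20 (add /bc/0/sjr 34): {"bc":[{"ir":68,"m":32,"pjd":49,"sjr":34,"vif":59},[22,57,91],{"hpz":52,"jgq":17,"nm":93,"qjg":94},95,97],"e":73,"quf":18,"xpd":[[75,20],[3,63,94,90]],"zn":34}
After op 21 (replace /bc/0/pjd 88): {"bc":[{"ir":68,"m":32,"pjd":88,"sjr":34,"vif":59},[22,57,91],{"hpz":52,"jgq":17,"nm":93,"qjg":94},95,97],"e":73,"quf":18,"xpd":[[75,20],[3,63,94,90]],"zn":34}
After op 22 (remove /bc/2/jgq): {"bc":[{"ir":68,"m":32,"pjd":88,"sjr":34,"vif":59},[22,57,91],{"hpz":52,"nm":93,"qjg":94},95,97],"e":73,"quf":18,"xpd":[[75,20],[3,63,94,90]],"zn":34}
After op 23 (add /bc/1/1 11): {"bc":[{"ir":68,"m":32,"pjd":88,"sjr":34,"vif":59},[22,11,57,91],{"hpz":52,"nm":93,"qjg":94},95,97],"e":73,"quf":18,"xpd":[[75,20],[3,63,94,90]],"zn":34}
After op 24 (remove /bc/0/pjd): {"bc":[{"ir":68,"m":32,"sjr":34,"vif":59},[22,11,57,91],{"hpz":52,"nm":93,"qjg":94},95,97],"e":73,"quf":18,"xpd":[[75,20],[3,63,94,90]],"zn":34}
Size at path /bc/2: 3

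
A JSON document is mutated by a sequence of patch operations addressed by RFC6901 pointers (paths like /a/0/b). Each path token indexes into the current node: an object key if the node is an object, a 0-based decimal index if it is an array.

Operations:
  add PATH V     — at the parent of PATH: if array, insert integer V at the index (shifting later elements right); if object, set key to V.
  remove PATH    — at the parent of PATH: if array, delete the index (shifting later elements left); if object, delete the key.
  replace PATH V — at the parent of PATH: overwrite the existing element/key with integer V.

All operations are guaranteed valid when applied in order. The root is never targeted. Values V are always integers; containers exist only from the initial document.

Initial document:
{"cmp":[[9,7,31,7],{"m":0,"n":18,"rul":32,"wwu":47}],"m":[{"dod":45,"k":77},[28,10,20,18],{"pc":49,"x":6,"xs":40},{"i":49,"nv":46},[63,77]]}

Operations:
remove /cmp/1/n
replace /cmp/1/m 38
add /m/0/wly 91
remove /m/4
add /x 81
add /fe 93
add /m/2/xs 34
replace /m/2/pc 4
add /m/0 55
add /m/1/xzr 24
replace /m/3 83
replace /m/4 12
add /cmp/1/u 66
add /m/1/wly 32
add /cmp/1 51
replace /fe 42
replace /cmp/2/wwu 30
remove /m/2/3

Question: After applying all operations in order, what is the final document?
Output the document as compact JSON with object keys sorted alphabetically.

After op 1 (remove /cmp/1/n): {"cmp":[[9,7,31,7],{"m":0,"rul":32,"wwu":47}],"m":[{"dod":45,"k":77},[28,10,20,18],{"pc":49,"x":6,"xs":40},{"i":49,"nv":46},[63,77]]}
After op 2 (replace /cmp/1/m 38): {"cmp":[[9,7,31,7],{"m":38,"rul":32,"wwu":47}],"m":[{"dod":45,"k":77},[28,10,20,18],{"pc":49,"x":6,"xs":40},{"i":49,"nv":46},[63,77]]}
After op 3 (add /m/0/wly 91): {"cmp":[[9,7,31,7],{"m":38,"rul":32,"wwu":47}],"m":[{"dod":45,"k":77,"wly":91},[28,10,20,18],{"pc":49,"x":6,"xs":40},{"i":49,"nv":46},[63,77]]}
After op 4 (remove /m/4): {"cmp":[[9,7,31,7],{"m":38,"rul":32,"wwu":47}],"m":[{"dod":45,"k":77,"wly":91},[28,10,20,18],{"pc":49,"x":6,"xs":40},{"i":49,"nv":46}]}
After op 5 (add /x 81): {"cmp":[[9,7,31,7],{"m":38,"rul":32,"wwu":47}],"m":[{"dod":45,"k":77,"wly":91},[28,10,20,18],{"pc":49,"x":6,"xs":40},{"i":49,"nv":46}],"x":81}
After op 6 (add /fe 93): {"cmp":[[9,7,31,7],{"m":38,"rul":32,"wwu":47}],"fe":93,"m":[{"dod":45,"k":77,"wly":91},[28,10,20,18],{"pc":49,"x":6,"xs":40},{"i":49,"nv":46}],"x":81}
After op 7 (add /m/2/xs 34): {"cmp":[[9,7,31,7],{"m":38,"rul":32,"wwu":47}],"fe":93,"m":[{"dod":45,"k":77,"wly":91},[28,10,20,18],{"pc":49,"x":6,"xs":34},{"i":49,"nv":46}],"x":81}
After op 8 (replace /m/2/pc 4): {"cmp":[[9,7,31,7],{"m":38,"rul":32,"wwu":47}],"fe":93,"m":[{"dod":45,"k":77,"wly":91},[28,10,20,18],{"pc":4,"x":6,"xs":34},{"i":49,"nv":46}],"x":81}
After op 9 (add /m/0 55): {"cmp":[[9,7,31,7],{"m":38,"rul":32,"wwu":47}],"fe":93,"m":[55,{"dod":45,"k":77,"wly":91},[28,10,20,18],{"pc":4,"x":6,"xs":34},{"i":49,"nv":46}],"x":81}
After op 10 (add /m/1/xzr 24): {"cmp":[[9,7,31,7],{"m":38,"rul":32,"wwu":47}],"fe":93,"m":[55,{"dod":45,"k":77,"wly":91,"xzr":24},[28,10,20,18],{"pc":4,"x":6,"xs":34},{"i":49,"nv":46}],"x":81}
After op 11 (replace /m/3 83): {"cmp":[[9,7,31,7],{"m":38,"rul":32,"wwu":47}],"fe":93,"m":[55,{"dod":45,"k":77,"wly":91,"xzr":24},[28,10,20,18],83,{"i":49,"nv":46}],"x":81}
After op 12 (replace /m/4 12): {"cmp":[[9,7,31,7],{"m":38,"rul":32,"wwu":47}],"fe":93,"m":[55,{"dod":45,"k":77,"wly":91,"xzr":24},[28,10,20,18],83,12],"x":81}
After op 13 (add /cmp/1/u 66): {"cmp":[[9,7,31,7],{"m":38,"rul":32,"u":66,"wwu":47}],"fe":93,"m":[55,{"dod":45,"k":77,"wly":91,"xzr":24},[28,10,20,18],83,12],"x":81}
After op 14 (add /m/1/wly 32): {"cmp":[[9,7,31,7],{"m":38,"rul":32,"u":66,"wwu":47}],"fe":93,"m":[55,{"dod":45,"k":77,"wly":32,"xzr":24},[28,10,20,18],83,12],"x":81}
After op 15 (add /cmp/1 51): {"cmp":[[9,7,31,7],51,{"m":38,"rul":32,"u":66,"wwu":47}],"fe":93,"m":[55,{"dod":45,"k":77,"wly":32,"xzr":24},[28,10,20,18],83,12],"x":81}
After op 16 (replace /fe 42): {"cmp":[[9,7,31,7],51,{"m":38,"rul":32,"u":66,"wwu":47}],"fe":42,"m":[55,{"dod":45,"k":77,"wly":32,"xzr":24},[28,10,20,18],83,12],"x":81}
After op 17 (replace /cmp/2/wwu 30): {"cmp":[[9,7,31,7],51,{"m":38,"rul":32,"u":66,"wwu":30}],"fe":42,"m":[55,{"dod":45,"k":77,"wly":32,"xzr":24},[28,10,20,18],83,12],"x":81}
After op 18 (remove /m/2/3): {"cmp":[[9,7,31,7],51,{"m":38,"rul":32,"u":66,"wwu":30}],"fe":42,"m":[55,{"dod":45,"k":77,"wly":32,"xzr":24},[28,10,20],83,12],"x":81}

Answer: {"cmp":[[9,7,31,7],51,{"m":38,"rul":32,"u":66,"wwu":30}],"fe":42,"m":[55,{"dod":45,"k":77,"wly":32,"xzr":24},[28,10,20],83,12],"x":81}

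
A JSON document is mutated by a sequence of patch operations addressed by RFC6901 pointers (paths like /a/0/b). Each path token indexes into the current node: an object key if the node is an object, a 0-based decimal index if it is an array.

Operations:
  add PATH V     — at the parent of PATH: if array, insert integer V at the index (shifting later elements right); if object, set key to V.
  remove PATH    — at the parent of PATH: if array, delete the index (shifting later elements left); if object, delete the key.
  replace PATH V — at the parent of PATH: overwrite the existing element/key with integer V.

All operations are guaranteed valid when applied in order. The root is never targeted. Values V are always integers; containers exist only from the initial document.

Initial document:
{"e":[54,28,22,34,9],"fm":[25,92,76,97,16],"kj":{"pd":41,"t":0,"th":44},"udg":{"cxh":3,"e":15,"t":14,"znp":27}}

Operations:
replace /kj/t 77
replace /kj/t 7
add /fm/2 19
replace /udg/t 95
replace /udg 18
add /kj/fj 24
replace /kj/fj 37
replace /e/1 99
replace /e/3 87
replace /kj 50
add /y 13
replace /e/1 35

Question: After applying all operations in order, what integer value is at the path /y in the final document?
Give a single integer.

After op 1 (replace /kj/t 77): {"e":[54,28,22,34,9],"fm":[25,92,76,97,16],"kj":{"pd":41,"t":77,"th":44},"udg":{"cxh":3,"e":15,"t":14,"znp":27}}
After op 2 (replace /kj/t 7): {"e":[54,28,22,34,9],"fm":[25,92,76,97,16],"kj":{"pd":41,"t":7,"th":44},"udg":{"cxh":3,"e":15,"t":14,"znp":27}}
After op 3 (add /fm/2 19): {"e":[54,28,22,34,9],"fm":[25,92,19,76,97,16],"kj":{"pd":41,"t":7,"th":44},"udg":{"cxh":3,"e":15,"t":14,"znp":27}}
After op 4 (replace /udg/t 95): {"e":[54,28,22,34,9],"fm":[25,92,19,76,97,16],"kj":{"pd":41,"t":7,"th":44},"udg":{"cxh":3,"e":15,"t":95,"znp":27}}
After op 5 (replace /udg 18): {"e":[54,28,22,34,9],"fm":[25,92,19,76,97,16],"kj":{"pd":41,"t":7,"th":44},"udg":18}
After op 6 (add /kj/fj 24): {"e":[54,28,22,34,9],"fm":[25,92,19,76,97,16],"kj":{"fj":24,"pd":41,"t":7,"th":44},"udg":18}
After op 7 (replace /kj/fj 37): {"e":[54,28,22,34,9],"fm":[25,92,19,76,97,16],"kj":{"fj":37,"pd":41,"t":7,"th":44},"udg":18}
After op 8 (replace /e/1 99): {"e":[54,99,22,34,9],"fm":[25,92,19,76,97,16],"kj":{"fj":37,"pd":41,"t":7,"th":44},"udg":18}
After op 9 (replace /e/3 87): {"e":[54,99,22,87,9],"fm":[25,92,19,76,97,16],"kj":{"fj":37,"pd":41,"t":7,"th":44},"udg":18}
After op 10 (replace /kj 50): {"e":[54,99,22,87,9],"fm":[25,92,19,76,97,16],"kj":50,"udg":18}
After op 11 (add /y 13): {"e":[54,99,22,87,9],"fm":[25,92,19,76,97,16],"kj":50,"udg":18,"y":13}
After op 12 (replace /e/1 35): {"e":[54,35,22,87,9],"fm":[25,92,19,76,97,16],"kj":50,"udg":18,"y":13}
Value at /y: 13

Answer: 13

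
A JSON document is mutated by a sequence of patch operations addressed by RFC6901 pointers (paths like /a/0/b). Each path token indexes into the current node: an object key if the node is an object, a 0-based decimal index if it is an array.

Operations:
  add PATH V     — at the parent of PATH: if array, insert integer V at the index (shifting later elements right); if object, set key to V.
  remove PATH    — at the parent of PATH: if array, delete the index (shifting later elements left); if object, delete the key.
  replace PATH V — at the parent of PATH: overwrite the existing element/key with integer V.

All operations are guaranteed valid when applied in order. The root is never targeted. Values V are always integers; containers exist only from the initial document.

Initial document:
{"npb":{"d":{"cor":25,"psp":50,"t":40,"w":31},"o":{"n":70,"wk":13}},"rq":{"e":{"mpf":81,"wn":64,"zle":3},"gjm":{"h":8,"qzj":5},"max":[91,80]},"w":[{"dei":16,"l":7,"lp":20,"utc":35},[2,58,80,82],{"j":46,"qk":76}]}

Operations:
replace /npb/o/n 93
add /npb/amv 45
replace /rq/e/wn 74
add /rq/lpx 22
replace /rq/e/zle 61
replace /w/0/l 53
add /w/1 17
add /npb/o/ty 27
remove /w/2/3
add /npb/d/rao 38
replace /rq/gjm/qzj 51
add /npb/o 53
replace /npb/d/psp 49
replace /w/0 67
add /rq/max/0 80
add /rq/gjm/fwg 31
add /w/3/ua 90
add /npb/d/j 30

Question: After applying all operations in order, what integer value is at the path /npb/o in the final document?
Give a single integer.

After op 1 (replace /npb/o/n 93): {"npb":{"d":{"cor":25,"psp":50,"t":40,"w":31},"o":{"n":93,"wk":13}},"rq":{"e":{"mpf":81,"wn":64,"zle":3},"gjm":{"h":8,"qzj":5},"max":[91,80]},"w":[{"dei":16,"l":7,"lp":20,"utc":35},[2,58,80,82],{"j":46,"qk":76}]}
After op 2 (add /npb/amv 45): {"npb":{"amv":45,"d":{"cor":25,"psp":50,"t":40,"w":31},"o":{"n":93,"wk":13}},"rq":{"e":{"mpf":81,"wn":64,"zle":3},"gjm":{"h":8,"qzj":5},"max":[91,80]},"w":[{"dei":16,"l":7,"lp":20,"utc":35},[2,58,80,82],{"j":46,"qk":76}]}
After op 3 (replace /rq/e/wn 74): {"npb":{"amv":45,"d":{"cor":25,"psp":50,"t":40,"w":31},"o":{"n":93,"wk":13}},"rq":{"e":{"mpf":81,"wn":74,"zle":3},"gjm":{"h":8,"qzj":5},"max":[91,80]},"w":[{"dei":16,"l":7,"lp":20,"utc":35},[2,58,80,82],{"j":46,"qk":76}]}
After op 4 (add /rq/lpx 22): {"npb":{"amv":45,"d":{"cor":25,"psp":50,"t":40,"w":31},"o":{"n":93,"wk":13}},"rq":{"e":{"mpf":81,"wn":74,"zle":3},"gjm":{"h":8,"qzj":5},"lpx":22,"max":[91,80]},"w":[{"dei":16,"l":7,"lp":20,"utc":35},[2,58,80,82],{"j":46,"qk":76}]}
After op 5 (replace /rq/e/zle 61): {"npb":{"amv":45,"d":{"cor":25,"psp":50,"t":40,"w":31},"o":{"n":93,"wk":13}},"rq":{"e":{"mpf":81,"wn":74,"zle":61},"gjm":{"h":8,"qzj":5},"lpx":22,"max":[91,80]},"w":[{"dei":16,"l":7,"lp":20,"utc":35},[2,58,80,82],{"j":46,"qk":76}]}
After op 6 (replace /w/0/l 53): {"npb":{"amv":45,"d":{"cor":25,"psp":50,"t":40,"w":31},"o":{"n":93,"wk":13}},"rq":{"e":{"mpf":81,"wn":74,"zle":61},"gjm":{"h":8,"qzj":5},"lpx":22,"max":[91,80]},"w":[{"dei":16,"l":53,"lp":20,"utc":35},[2,58,80,82],{"j":46,"qk":76}]}
After op 7 (add /w/1 17): {"npb":{"amv":45,"d":{"cor":25,"psp":50,"t":40,"w":31},"o":{"n":93,"wk":13}},"rq":{"e":{"mpf":81,"wn":74,"zle":61},"gjm":{"h":8,"qzj":5},"lpx":22,"max":[91,80]},"w":[{"dei":16,"l":53,"lp":20,"utc":35},17,[2,58,80,82],{"j":46,"qk":76}]}
After op 8 (add /npb/o/ty 27): {"npb":{"amv":45,"d":{"cor":25,"psp":50,"t":40,"w":31},"o":{"n":93,"ty":27,"wk":13}},"rq":{"e":{"mpf":81,"wn":74,"zle":61},"gjm":{"h":8,"qzj":5},"lpx":22,"max":[91,80]},"w":[{"dei":16,"l":53,"lp":20,"utc":35},17,[2,58,80,82],{"j":46,"qk":76}]}
After op 9 (remove /w/2/3): {"npb":{"amv":45,"d":{"cor":25,"psp":50,"t":40,"w":31},"o":{"n":93,"ty":27,"wk":13}},"rq":{"e":{"mpf":81,"wn":74,"zle":61},"gjm":{"h":8,"qzj":5},"lpx":22,"max":[91,80]},"w":[{"dei":16,"l":53,"lp":20,"utc":35},17,[2,58,80],{"j":46,"qk":76}]}
After op 10 (add /npb/d/rao 38): {"npb":{"amv":45,"d":{"cor":25,"psp":50,"rao":38,"t":40,"w":31},"o":{"n":93,"ty":27,"wk":13}},"rq":{"e":{"mpf":81,"wn":74,"zle":61},"gjm":{"h":8,"qzj":5},"lpx":22,"max":[91,80]},"w":[{"dei":16,"l":53,"lp":20,"utc":35},17,[2,58,80],{"j":46,"qk":76}]}
After op 11 (replace /rq/gjm/qzj 51): {"npb":{"amv":45,"d":{"cor":25,"psp":50,"rao":38,"t":40,"w":31},"o":{"n":93,"ty":27,"wk":13}},"rq":{"e":{"mpf":81,"wn":74,"zle":61},"gjm":{"h":8,"qzj":51},"lpx":22,"max":[91,80]},"w":[{"dei":16,"l":53,"lp":20,"utc":35},17,[2,58,80],{"j":46,"qk":76}]}
After op 12 (add /npb/o 53): {"npb":{"amv":45,"d":{"cor":25,"psp":50,"rao":38,"t":40,"w":31},"o":53},"rq":{"e":{"mpf":81,"wn":74,"zle":61},"gjm":{"h":8,"qzj":51},"lpx":22,"max":[91,80]},"w":[{"dei":16,"l":53,"lp":20,"utc":35},17,[2,58,80],{"j":46,"qk":76}]}
After op 13 (replace /npb/d/psp 49): {"npb":{"amv":45,"d":{"cor":25,"psp":49,"rao":38,"t":40,"w":31},"o":53},"rq":{"e":{"mpf":81,"wn":74,"zle":61},"gjm":{"h":8,"qzj":51},"lpx":22,"max":[91,80]},"w":[{"dei":16,"l":53,"lp":20,"utc":35},17,[2,58,80],{"j":46,"qk":76}]}
After op 14 (replace /w/0 67): {"npb":{"amv":45,"d":{"cor":25,"psp":49,"rao":38,"t":40,"w":31},"o":53},"rq":{"e":{"mpf":81,"wn":74,"zle":61},"gjm":{"h":8,"qzj":51},"lpx":22,"max":[91,80]},"w":[67,17,[2,58,80],{"j":46,"qk":76}]}
After op 15 (add /rq/max/0 80): {"npb":{"amv":45,"d":{"cor":25,"psp":49,"rao":38,"t":40,"w":31},"o":53},"rq":{"e":{"mpf":81,"wn":74,"zle":61},"gjm":{"h":8,"qzj":51},"lpx":22,"max":[80,91,80]},"w":[67,17,[2,58,80],{"j":46,"qk":76}]}
After op 16 (add /rq/gjm/fwg 31): {"npb":{"amv":45,"d":{"cor":25,"psp":49,"rao":38,"t":40,"w":31},"o":53},"rq":{"e":{"mpf":81,"wn":74,"zle":61},"gjm":{"fwg":31,"h":8,"qzj":51},"lpx":22,"max":[80,91,80]},"w":[67,17,[2,58,80],{"j":46,"qk":76}]}
After op 17 (add /w/3/ua 90): {"npb":{"amv":45,"d":{"cor":25,"psp":49,"rao":38,"t":40,"w":31},"o":53},"rq":{"e":{"mpf":81,"wn":74,"zle":61},"gjm":{"fwg":31,"h":8,"qzj":51},"lpx":22,"max":[80,91,80]},"w":[67,17,[2,58,80],{"j":46,"qk":76,"ua":90}]}
After op 18 (add /npb/d/j 30): {"npb":{"amv":45,"d":{"cor":25,"j":30,"psp":49,"rao":38,"t":40,"w":31},"o":53},"rq":{"e":{"mpf":81,"wn":74,"zle":61},"gjm":{"fwg":31,"h":8,"qzj":51},"lpx":22,"max":[80,91,80]},"w":[67,17,[2,58,80],{"j":46,"qk":76,"ua":90}]}
Value at /npb/o: 53

Answer: 53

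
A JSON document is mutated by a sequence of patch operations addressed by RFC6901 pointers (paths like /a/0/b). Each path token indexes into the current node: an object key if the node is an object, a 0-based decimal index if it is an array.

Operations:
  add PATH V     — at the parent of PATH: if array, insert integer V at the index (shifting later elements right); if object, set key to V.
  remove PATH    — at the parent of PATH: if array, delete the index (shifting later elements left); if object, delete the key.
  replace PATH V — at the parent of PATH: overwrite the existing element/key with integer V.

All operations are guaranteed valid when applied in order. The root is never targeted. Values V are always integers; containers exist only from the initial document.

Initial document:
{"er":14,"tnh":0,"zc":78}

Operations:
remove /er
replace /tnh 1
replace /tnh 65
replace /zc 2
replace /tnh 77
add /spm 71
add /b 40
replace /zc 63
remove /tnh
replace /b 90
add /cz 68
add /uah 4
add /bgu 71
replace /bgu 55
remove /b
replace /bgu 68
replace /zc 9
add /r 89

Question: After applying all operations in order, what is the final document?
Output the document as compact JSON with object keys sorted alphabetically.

After op 1 (remove /er): {"tnh":0,"zc":78}
After op 2 (replace /tnh 1): {"tnh":1,"zc":78}
After op 3 (replace /tnh 65): {"tnh":65,"zc":78}
After op 4 (replace /zc 2): {"tnh":65,"zc":2}
After op 5 (replace /tnh 77): {"tnh":77,"zc":2}
After op 6 (add /spm 71): {"spm":71,"tnh":77,"zc":2}
After op 7 (add /b 40): {"b":40,"spm":71,"tnh":77,"zc":2}
After op 8 (replace /zc 63): {"b":40,"spm":71,"tnh":77,"zc":63}
After op 9 (remove /tnh): {"b":40,"spm":71,"zc":63}
After op 10 (replace /b 90): {"b":90,"spm":71,"zc":63}
After op 11 (add /cz 68): {"b":90,"cz":68,"spm":71,"zc":63}
After op 12 (add /uah 4): {"b":90,"cz":68,"spm":71,"uah":4,"zc":63}
After op 13 (add /bgu 71): {"b":90,"bgu":71,"cz":68,"spm":71,"uah":4,"zc":63}
After op 14 (replace /bgu 55): {"b":90,"bgu":55,"cz":68,"spm":71,"uah":4,"zc":63}
After op 15 (remove /b): {"bgu":55,"cz":68,"spm":71,"uah":4,"zc":63}
After op 16 (replace /bgu 68): {"bgu":68,"cz":68,"spm":71,"uah":4,"zc":63}
After op 17 (replace /zc 9): {"bgu":68,"cz":68,"spm":71,"uah":4,"zc":9}
After op 18 (add /r 89): {"bgu":68,"cz":68,"r":89,"spm":71,"uah":4,"zc":9}

Answer: {"bgu":68,"cz":68,"r":89,"spm":71,"uah":4,"zc":9}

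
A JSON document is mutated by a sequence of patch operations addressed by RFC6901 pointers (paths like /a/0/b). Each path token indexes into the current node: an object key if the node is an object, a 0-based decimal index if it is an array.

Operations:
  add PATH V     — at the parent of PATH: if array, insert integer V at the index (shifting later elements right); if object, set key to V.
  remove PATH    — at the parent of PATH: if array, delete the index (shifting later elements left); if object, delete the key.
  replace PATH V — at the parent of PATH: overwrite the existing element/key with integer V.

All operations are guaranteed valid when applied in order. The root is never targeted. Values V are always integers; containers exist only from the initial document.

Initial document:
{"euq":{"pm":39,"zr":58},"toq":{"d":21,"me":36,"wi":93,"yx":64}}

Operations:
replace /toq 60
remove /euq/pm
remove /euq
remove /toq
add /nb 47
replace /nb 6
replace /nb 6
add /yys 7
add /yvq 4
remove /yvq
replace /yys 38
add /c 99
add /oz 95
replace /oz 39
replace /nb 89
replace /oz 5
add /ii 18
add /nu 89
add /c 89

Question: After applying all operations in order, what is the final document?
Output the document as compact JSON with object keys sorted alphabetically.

After op 1 (replace /toq 60): {"euq":{"pm":39,"zr":58},"toq":60}
After op 2 (remove /euq/pm): {"euq":{"zr":58},"toq":60}
After op 3 (remove /euq): {"toq":60}
After op 4 (remove /toq): {}
After op 5 (add /nb 47): {"nb":47}
After op 6 (replace /nb 6): {"nb":6}
After op 7 (replace /nb 6): {"nb":6}
After op 8 (add /yys 7): {"nb":6,"yys":7}
After op 9 (add /yvq 4): {"nb":6,"yvq":4,"yys":7}
After op 10 (remove /yvq): {"nb":6,"yys":7}
After op 11 (replace /yys 38): {"nb":6,"yys":38}
After op 12 (add /c 99): {"c":99,"nb":6,"yys":38}
After op 13 (add /oz 95): {"c":99,"nb":6,"oz":95,"yys":38}
After op 14 (replace /oz 39): {"c":99,"nb":6,"oz":39,"yys":38}
After op 15 (replace /nb 89): {"c":99,"nb":89,"oz":39,"yys":38}
After op 16 (replace /oz 5): {"c":99,"nb":89,"oz":5,"yys":38}
After op 17 (add /ii 18): {"c":99,"ii":18,"nb":89,"oz":5,"yys":38}
After op 18 (add /nu 89): {"c":99,"ii":18,"nb":89,"nu":89,"oz":5,"yys":38}
After op 19 (add /c 89): {"c":89,"ii":18,"nb":89,"nu":89,"oz":5,"yys":38}

Answer: {"c":89,"ii":18,"nb":89,"nu":89,"oz":5,"yys":38}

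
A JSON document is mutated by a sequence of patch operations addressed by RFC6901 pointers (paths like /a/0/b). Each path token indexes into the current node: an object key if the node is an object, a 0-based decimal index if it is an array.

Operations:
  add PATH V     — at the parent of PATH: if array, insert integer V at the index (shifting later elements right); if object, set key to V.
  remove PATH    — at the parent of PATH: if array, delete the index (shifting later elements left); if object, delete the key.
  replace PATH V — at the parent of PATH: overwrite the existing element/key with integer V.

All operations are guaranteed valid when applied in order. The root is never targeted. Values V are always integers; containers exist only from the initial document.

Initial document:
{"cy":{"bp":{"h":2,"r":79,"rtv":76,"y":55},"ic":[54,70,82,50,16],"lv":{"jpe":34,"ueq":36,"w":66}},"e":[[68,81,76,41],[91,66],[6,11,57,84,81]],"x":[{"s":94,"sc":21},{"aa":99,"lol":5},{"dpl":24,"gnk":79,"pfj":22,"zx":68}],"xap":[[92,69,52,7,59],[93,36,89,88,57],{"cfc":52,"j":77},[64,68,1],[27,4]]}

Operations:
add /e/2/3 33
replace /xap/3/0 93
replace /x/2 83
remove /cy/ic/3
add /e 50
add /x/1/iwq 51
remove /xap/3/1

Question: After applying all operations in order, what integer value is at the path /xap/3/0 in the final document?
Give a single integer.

After op 1 (add /e/2/3 33): {"cy":{"bp":{"h":2,"r":79,"rtv":76,"y":55},"ic":[54,70,82,50,16],"lv":{"jpe":34,"ueq":36,"w":66}},"e":[[68,81,76,41],[91,66],[6,11,57,33,84,81]],"x":[{"s":94,"sc":21},{"aa":99,"lol":5},{"dpl":24,"gnk":79,"pfj":22,"zx":68}],"xap":[[92,69,52,7,59],[93,36,89,88,57],{"cfc":52,"j":77},[64,68,1],[27,4]]}
After op 2 (replace /xap/3/0 93): {"cy":{"bp":{"h":2,"r":79,"rtv":76,"y":55},"ic":[54,70,82,50,16],"lv":{"jpe":34,"ueq":36,"w":66}},"e":[[68,81,76,41],[91,66],[6,11,57,33,84,81]],"x":[{"s":94,"sc":21},{"aa":99,"lol":5},{"dpl":24,"gnk":79,"pfj":22,"zx":68}],"xap":[[92,69,52,7,59],[93,36,89,88,57],{"cfc":52,"j":77},[93,68,1],[27,4]]}
After op 3 (replace /x/2 83): {"cy":{"bp":{"h":2,"r":79,"rtv":76,"y":55},"ic":[54,70,82,50,16],"lv":{"jpe":34,"ueq":36,"w":66}},"e":[[68,81,76,41],[91,66],[6,11,57,33,84,81]],"x":[{"s":94,"sc":21},{"aa":99,"lol":5},83],"xap":[[92,69,52,7,59],[93,36,89,88,57],{"cfc":52,"j":77},[93,68,1],[27,4]]}
After op 4 (remove /cy/ic/3): {"cy":{"bp":{"h":2,"r":79,"rtv":76,"y":55},"ic":[54,70,82,16],"lv":{"jpe":34,"ueq":36,"w":66}},"e":[[68,81,76,41],[91,66],[6,11,57,33,84,81]],"x":[{"s":94,"sc":21},{"aa":99,"lol":5},83],"xap":[[92,69,52,7,59],[93,36,89,88,57],{"cfc":52,"j":77},[93,68,1],[27,4]]}
After op 5 (add /e 50): {"cy":{"bp":{"h":2,"r":79,"rtv":76,"y":55},"ic":[54,70,82,16],"lv":{"jpe":34,"ueq":36,"w":66}},"e":50,"x":[{"s":94,"sc":21},{"aa":99,"lol":5},83],"xap":[[92,69,52,7,59],[93,36,89,88,57],{"cfc":52,"j":77},[93,68,1],[27,4]]}
After op 6 (add /x/1/iwq 51): {"cy":{"bp":{"h":2,"r":79,"rtv":76,"y":55},"ic":[54,70,82,16],"lv":{"jpe":34,"ueq":36,"w":66}},"e":50,"x":[{"s":94,"sc":21},{"aa":99,"iwq":51,"lol":5},83],"xap":[[92,69,52,7,59],[93,36,89,88,57],{"cfc":52,"j":77},[93,68,1],[27,4]]}
After op 7 (remove /xap/3/1): {"cy":{"bp":{"h":2,"r":79,"rtv":76,"y":55},"ic":[54,70,82,16],"lv":{"jpe":34,"ueq":36,"w":66}},"e":50,"x":[{"s":94,"sc":21},{"aa":99,"iwq":51,"lol":5},83],"xap":[[92,69,52,7,59],[93,36,89,88,57],{"cfc":52,"j":77},[93,1],[27,4]]}
Value at /xap/3/0: 93

Answer: 93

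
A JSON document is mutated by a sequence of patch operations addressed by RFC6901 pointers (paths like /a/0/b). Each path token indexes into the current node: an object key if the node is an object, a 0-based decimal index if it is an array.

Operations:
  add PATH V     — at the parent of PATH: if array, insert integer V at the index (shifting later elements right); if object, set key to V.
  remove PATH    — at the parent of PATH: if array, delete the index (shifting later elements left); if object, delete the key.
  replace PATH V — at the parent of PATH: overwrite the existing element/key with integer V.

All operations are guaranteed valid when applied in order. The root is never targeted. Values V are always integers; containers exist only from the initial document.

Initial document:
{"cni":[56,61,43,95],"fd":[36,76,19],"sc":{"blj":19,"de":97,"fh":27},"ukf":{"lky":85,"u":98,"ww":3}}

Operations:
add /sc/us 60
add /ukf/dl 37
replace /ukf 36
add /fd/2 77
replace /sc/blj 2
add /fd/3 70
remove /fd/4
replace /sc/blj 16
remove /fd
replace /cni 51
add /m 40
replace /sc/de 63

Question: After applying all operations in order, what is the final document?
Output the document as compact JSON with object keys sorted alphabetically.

Answer: {"cni":51,"m":40,"sc":{"blj":16,"de":63,"fh":27,"us":60},"ukf":36}

Derivation:
After op 1 (add /sc/us 60): {"cni":[56,61,43,95],"fd":[36,76,19],"sc":{"blj":19,"de":97,"fh":27,"us":60},"ukf":{"lky":85,"u":98,"ww":3}}
After op 2 (add /ukf/dl 37): {"cni":[56,61,43,95],"fd":[36,76,19],"sc":{"blj":19,"de":97,"fh":27,"us":60},"ukf":{"dl":37,"lky":85,"u":98,"ww":3}}
After op 3 (replace /ukf 36): {"cni":[56,61,43,95],"fd":[36,76,19],"sc":{"blj":19,"de":97,"fh":27,"us":60},"ukf":36}
After op 4 (add /fd/2 77): {"cni":[56,61,43,95],"fd":[36,76,77,19],"sc":{"blj":19,"de":97,"fh":27,"us":60},"ukf":36}
After op 5 (replace /sc/blj 2): {"cni":[56,61,43,95],"fd":[36,76,77,19],"sc":{"blj":2,"de":97,"fh":27,"us":60},"ukf":36}
After op 6 (add /fd/3 70): {"cni":[56,61,43,95],"fd":[36,76,77,70,19],"sc":{"blj":2,"de":97,"fh":27,"us":60},"ukf":36}
After op 7 (remove /fd/4): {"cni":[56,61,43,95],"fd":[36,76,77,70],"sc":{"blj":2,"de":97,"fh":27,"us":60},"ukf":36}
After op 8 (replace /sc/blj 16): {"cni":[56,61,43,95],"fd":[36,76,77,70],"sc":{"blj":16,"de":97,"fh":27,"us":60},"ukf":36}
After op 9 (remove /fd): {"cni":[56,61,43,95],"sc":{"blj":16,"de":97,"fh":27,"us":60},"ukf":36}
After op 10 (replace /cni 51): {"cni":51,"sc":{"blj":16,"de":97,"fh":27,"us":60},"ukf":36}
After op 11 (add /m 40): {"cni":51,"m":40,"sc":{"blj":16,"de":97,"fh":27,"us":60},"ukf":36}
After op 12 (replace /sc/de 63): {"cni":51,"m":40,"sc":{"blj":16,"de":63,"fh":27,"us":60},"ukf":36}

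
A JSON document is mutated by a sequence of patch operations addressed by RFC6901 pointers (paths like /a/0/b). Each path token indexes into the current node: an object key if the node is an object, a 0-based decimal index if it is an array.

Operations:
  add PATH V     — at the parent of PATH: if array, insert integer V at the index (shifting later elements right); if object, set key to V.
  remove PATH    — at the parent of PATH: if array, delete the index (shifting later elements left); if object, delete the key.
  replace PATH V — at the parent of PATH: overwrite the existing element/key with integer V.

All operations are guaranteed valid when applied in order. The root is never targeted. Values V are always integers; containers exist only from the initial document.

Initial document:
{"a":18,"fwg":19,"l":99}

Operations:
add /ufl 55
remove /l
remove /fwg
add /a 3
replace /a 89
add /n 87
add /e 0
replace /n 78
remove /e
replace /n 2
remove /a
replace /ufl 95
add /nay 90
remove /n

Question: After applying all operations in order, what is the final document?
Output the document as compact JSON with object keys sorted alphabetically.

Answer: {"nay":90,"ufl":95}

Derivation:
After op 1 (add /ufl 55): {"a":18,"fwg":19,"l":99,"ufl":55}
After op 2 (remove /l): {"a":18,"fwg":19,"ufl":55}
After op 3 (remove /fwg): {"a":18,"ufl":55}
After op 4 (add /a 3): {"a":3,"ufl":55}
After op 5 (replace /a 89): {"a":89,"ufl":55}
After op 6 (add /n 87): {"a":89,"n":87,"ufl":55}
After op 7 (add /e 0): {"a":89,"e":0,"n":87,"ufl":55}
After op 8 (replace /n 78): {"a":89,"e":0,"n":78,"ufl":55}
After op 9 (remove /e): {"a":89,"n":78,"ufl":55}
After op 10 (replace /n 2): {"a":89,"n":2,"ufl":55}
After op 11 (remove /a): {"n":2,"ufl":55}
After op 12 (replace /ufl 95): {"n":2,"ufl":95}
After op 13 (add /nay 90): {"n":2,"nay":90,"ufl":95}
After op 14 (remove /n): {"nay":90,"ufl":95}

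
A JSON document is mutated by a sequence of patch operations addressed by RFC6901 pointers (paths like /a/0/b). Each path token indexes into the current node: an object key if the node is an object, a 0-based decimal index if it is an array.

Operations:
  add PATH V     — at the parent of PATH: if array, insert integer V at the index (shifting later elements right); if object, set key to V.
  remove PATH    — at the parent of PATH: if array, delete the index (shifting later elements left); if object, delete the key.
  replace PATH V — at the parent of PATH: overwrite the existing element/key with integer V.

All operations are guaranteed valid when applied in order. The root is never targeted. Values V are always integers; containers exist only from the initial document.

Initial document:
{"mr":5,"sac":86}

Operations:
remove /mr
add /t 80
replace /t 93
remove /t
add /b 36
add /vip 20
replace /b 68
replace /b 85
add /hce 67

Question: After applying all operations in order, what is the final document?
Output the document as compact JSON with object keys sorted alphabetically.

Answer: {"b":85,"hce":67,"sac":86,"vip":20}

Derivation:
After op 1 (remove /mr): {"sac":86}
After op 2 (add /t 80): {"sac":86,"t":80}
After op 3 (replace /t 93): {"sac":86,"t":93}
After op 4 (remove /t): {"sac":86}
After op 5 (add /b 36): {"b":36,"sac":86}
After op 6 (add /vip 20): {"b":36,"sac":86,"vip":20}
After op 7 (replace /b 68): {"b":68,"sac":86,"vip":20}
After op 8 (replace /b 85): {"b":85,"sac":86,"vip":20}
After op 9 (add /hce 67): {"b":85,"hce":67,"sac":86,"vip":20}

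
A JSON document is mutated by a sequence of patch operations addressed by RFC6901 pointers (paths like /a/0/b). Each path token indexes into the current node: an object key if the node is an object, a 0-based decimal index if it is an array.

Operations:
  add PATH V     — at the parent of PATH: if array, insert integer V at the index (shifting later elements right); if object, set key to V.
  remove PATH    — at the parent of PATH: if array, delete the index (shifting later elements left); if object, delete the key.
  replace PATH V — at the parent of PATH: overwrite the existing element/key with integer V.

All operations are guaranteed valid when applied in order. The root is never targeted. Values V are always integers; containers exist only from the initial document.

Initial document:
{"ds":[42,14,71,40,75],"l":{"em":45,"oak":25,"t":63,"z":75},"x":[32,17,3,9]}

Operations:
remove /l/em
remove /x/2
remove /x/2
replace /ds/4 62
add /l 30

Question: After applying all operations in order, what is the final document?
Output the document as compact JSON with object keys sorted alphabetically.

After op 1 (remove /l/em): {"ds":[42,14,71,40,75],"l":{"oak":25,"t":63,"z":75},"x":[32,17,3,9]}
After op 2 (remove /x/2): {"ds":[42,14,71,40,75],"l":{"oak":25,"t":63,"z":75},"x":[32,17,9]}
After op 3 (remove /x/2): {"ds":[42,14,71,40,75],"l":{"oak":25,"t":63,"z":75},"x":[32,17]}
After op 4 (replace /ds/4 62): {"ds":[42,14,71,40,62],"l":{"oak":25,"t":63,"z":75},"x":[32,17]}
After op 5 (add /l 30): {"ds":[42,14,71,40,62],"l":30,"x":[32,17]}

Answer: {"ds":[42,14,71,40,62],"l":30,"x":[32,17]}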